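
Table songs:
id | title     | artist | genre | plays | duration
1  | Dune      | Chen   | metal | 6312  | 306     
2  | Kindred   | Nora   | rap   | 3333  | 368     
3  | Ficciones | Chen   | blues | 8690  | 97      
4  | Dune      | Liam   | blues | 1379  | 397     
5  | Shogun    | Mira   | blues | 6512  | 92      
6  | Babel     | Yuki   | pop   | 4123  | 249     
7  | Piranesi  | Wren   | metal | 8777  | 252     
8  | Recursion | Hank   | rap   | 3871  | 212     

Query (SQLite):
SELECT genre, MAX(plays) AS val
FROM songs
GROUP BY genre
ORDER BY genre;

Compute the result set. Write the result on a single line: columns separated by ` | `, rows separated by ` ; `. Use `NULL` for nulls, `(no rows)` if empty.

blues | 8690 ; metal | 8777 ; pop | 4123 ; rap | 3871

Partition songs by genre; compute MAX(plays) within each group.
  blues: ids {3, 4, 5} → MAX(plays)=8690
  metal: ids {1, 7} → MAX(plays)=8777
  pop: ids {6} → MAX(plays)=4123
  rap: ids {2, 8} → MAX(plays)=3871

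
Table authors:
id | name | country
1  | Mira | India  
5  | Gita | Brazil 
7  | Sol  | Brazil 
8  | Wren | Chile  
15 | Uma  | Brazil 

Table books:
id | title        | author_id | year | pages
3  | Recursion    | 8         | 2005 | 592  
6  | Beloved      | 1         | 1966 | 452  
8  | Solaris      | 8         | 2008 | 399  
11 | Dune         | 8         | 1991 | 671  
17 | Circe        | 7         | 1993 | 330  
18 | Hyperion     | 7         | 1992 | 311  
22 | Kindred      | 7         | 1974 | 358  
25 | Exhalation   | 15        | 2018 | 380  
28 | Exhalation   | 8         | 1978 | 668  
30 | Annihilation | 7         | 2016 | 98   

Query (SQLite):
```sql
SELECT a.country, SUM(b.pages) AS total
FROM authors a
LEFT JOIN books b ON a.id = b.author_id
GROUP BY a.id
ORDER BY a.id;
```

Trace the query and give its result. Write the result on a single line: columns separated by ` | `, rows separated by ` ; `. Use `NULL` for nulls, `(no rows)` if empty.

LEFT JOIN keeps every authors row; unmatched ones get NULL for books columns.
Group by authors.id and compute SUM(b.pages). SUM over an all-NULL group is NULL.
  1: ids {6} → SUM(b.pages)=452
  5: ids {—} → SUM(b.pages)=NULL
  7: ids {17, 18, 22, 30} → SUM(b.pages)=1097
  8: ids {3, 8, 11, 28} → SUM(b.pages)=2330
  15: ids {25} → SUM(b.pages)=380

India | 452 ; Brazil | NULL ; Brazil | 1097 ; Chile | 2330 ; Brazil | 380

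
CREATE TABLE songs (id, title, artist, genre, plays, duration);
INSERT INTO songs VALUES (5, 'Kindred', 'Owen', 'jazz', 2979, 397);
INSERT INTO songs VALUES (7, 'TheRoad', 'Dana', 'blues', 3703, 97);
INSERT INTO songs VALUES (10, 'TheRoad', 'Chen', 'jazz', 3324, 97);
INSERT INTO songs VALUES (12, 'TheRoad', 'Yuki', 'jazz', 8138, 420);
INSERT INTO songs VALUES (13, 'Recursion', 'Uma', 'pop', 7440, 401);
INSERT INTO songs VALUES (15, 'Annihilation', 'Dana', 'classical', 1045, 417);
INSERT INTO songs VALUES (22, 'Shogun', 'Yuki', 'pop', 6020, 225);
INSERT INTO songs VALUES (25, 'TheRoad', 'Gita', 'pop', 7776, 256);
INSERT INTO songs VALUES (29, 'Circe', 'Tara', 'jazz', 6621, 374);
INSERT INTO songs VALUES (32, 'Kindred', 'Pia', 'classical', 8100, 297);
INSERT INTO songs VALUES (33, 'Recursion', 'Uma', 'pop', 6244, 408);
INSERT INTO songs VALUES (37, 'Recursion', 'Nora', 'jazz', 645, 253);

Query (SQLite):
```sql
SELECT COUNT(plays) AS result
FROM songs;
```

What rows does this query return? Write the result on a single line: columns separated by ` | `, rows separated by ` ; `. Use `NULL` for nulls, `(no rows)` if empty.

All plays values: [2979, 3703, 3324, 8138, 7440, 1045, 6020, 7776, 6621, 8100, 6244, 645].
COUNT(plays) counts non-NULL values → 12.

12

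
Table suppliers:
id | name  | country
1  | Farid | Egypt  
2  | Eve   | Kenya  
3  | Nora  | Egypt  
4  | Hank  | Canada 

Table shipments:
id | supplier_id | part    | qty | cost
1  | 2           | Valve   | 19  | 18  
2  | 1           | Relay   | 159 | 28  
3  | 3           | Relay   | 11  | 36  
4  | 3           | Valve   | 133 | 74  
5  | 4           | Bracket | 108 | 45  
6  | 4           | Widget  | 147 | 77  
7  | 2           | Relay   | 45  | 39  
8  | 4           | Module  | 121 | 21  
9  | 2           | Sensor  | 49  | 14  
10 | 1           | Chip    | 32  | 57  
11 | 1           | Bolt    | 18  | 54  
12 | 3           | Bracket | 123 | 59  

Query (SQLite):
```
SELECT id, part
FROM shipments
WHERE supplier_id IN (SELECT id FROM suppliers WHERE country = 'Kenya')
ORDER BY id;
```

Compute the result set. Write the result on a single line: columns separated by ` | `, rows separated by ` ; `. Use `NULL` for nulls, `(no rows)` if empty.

Inner query: suppliers.id where country = 'Kenya'.
Outer: keep shipments rows whose supplier_id is in that set.
Inner query → {2}

1 | Valve ; 7 | Relay ; 9 | Sensor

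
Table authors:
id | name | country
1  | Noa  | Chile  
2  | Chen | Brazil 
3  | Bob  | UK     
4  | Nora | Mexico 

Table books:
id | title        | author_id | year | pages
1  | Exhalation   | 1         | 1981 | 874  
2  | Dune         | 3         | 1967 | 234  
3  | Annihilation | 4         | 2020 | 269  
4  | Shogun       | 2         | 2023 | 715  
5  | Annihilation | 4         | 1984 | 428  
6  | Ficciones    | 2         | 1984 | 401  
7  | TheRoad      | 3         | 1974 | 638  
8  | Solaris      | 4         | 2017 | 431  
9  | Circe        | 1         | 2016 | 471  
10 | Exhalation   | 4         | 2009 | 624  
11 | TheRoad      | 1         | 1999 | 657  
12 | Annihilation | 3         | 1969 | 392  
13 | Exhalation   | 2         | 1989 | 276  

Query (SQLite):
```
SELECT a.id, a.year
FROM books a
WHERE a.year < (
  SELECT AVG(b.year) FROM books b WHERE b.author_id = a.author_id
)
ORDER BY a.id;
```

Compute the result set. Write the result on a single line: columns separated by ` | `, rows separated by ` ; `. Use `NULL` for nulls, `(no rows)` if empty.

1 | 1981 ; 2 | 1967 ; 5 | 1984 ; 6 | 1984 ; 12 | 1969 ; 13 | 1989

For each books row a, compute AVG(year) over rows sharing a.author_id.
Keep row a if a.year < that per-group AVG.
  author_id=1: AVG(year) = 1998.666667
  author_id=2: AVG(year) = 1998.666667
  author_id=3: AVG(year) = 1970.0
  author_id=4: AVG(year) = 2007.5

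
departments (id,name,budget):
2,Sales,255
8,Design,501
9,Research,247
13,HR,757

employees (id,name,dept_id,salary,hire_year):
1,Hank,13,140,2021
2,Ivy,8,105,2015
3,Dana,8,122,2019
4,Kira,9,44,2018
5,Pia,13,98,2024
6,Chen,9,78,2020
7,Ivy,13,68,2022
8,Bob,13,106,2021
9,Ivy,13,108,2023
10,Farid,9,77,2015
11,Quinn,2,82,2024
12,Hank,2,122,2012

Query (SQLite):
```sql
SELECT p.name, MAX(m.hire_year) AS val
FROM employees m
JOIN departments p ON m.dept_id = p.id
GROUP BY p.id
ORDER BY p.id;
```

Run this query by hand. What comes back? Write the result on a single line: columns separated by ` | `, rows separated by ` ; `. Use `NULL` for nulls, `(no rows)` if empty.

Sales | 2024 ; Design | 2019 ; Research | 2020 ; HR | 2024

Join each employees row to its departments via dept_id.
Group joined rows by departments.id; compute MAX(m.hire_year) per group.
  2: ids {11, 12} → MAX(m.hire_year)=2024
  8: ids {2, 3} → MAX(m.hire_year)=2019
  9: ids {4, 6, 10} → MAX(m.hire_year)=2020
  13: ids {1, 5, 7, 8, 9} → MAX(m.hire_year)=2024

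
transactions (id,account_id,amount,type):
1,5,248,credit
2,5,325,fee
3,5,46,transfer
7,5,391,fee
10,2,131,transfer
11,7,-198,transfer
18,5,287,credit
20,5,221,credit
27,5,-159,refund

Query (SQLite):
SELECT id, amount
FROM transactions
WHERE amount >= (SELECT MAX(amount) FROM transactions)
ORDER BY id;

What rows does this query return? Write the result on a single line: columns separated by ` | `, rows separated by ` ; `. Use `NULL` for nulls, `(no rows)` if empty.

Scalar subquery: MAX(amount) over all transactions rows = 391.
Keep rows where amount >= that value.

7 | 391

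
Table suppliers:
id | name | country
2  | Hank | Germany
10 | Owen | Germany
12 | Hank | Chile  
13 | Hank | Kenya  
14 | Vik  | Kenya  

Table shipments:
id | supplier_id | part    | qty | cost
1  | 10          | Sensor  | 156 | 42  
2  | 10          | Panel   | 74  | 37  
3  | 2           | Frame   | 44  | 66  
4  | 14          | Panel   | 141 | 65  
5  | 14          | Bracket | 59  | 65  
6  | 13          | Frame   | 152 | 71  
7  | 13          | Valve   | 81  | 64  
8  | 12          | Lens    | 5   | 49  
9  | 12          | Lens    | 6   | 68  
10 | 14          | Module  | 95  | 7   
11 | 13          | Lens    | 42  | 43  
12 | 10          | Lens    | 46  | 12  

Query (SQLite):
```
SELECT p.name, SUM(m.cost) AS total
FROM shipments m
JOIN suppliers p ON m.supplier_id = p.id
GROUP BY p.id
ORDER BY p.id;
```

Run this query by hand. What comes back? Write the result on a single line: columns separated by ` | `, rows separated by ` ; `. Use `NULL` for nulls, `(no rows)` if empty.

Join each shipments row to its suppliers via supplier_id.
Group joined rows by suppliers.id; compute SUM(m.cost) per group.
  2: ids {3} → SUM(m.cost)=66
  10: ids {1, 2, 12} → SUM(m.cost)=91
  12: ids {8, 9} → SUM(m.cost)=117
  13: ids {6, 7, 11} → SUM(m.cost)=178
  14: ids {4, 5, 10} → SUM(m.cost)=137

Hank | 66 ; Owen | 91 ; Hank | 117 ; Hank | 178 ; Vik | 137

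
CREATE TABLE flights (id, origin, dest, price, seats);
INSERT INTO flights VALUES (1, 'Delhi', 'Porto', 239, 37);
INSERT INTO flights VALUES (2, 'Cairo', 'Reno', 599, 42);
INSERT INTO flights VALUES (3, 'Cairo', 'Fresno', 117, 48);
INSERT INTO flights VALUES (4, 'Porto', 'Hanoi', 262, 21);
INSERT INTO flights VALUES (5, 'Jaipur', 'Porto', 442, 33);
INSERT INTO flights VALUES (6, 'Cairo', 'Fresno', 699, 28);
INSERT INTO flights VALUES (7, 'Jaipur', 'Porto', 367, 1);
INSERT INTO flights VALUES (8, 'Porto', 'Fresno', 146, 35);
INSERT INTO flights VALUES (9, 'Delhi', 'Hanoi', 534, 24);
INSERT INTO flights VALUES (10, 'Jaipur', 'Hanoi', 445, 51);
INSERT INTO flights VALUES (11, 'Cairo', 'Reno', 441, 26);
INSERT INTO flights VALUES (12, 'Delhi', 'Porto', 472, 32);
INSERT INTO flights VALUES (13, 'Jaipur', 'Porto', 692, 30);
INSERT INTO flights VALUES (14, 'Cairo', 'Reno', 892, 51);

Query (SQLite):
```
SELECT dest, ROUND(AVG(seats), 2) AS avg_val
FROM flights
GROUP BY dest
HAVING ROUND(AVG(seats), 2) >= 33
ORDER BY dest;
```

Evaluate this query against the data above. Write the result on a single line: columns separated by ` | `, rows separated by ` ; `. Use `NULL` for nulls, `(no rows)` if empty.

Fresno | 37 ; Reno | 39.67

Partition flights by dest; compute ROUND(AVG(seats), 2) within each group.
HAVING: keep groups where ROUND(AVG(seats), 2) >= 33.
  Fresno: ids {3, 6, 8} → ROUND(AVG(seats), 2)=37
  Hanoi: ids {4, 9, 10} → ROUND(AVG(seats), 2)=32
  Porto: ids {1, 5, 7, 12, 13} → ROUND(AVG(seats), 2)=26.6
  Reno: ids {2, 11, 14} → ROUND(AVG(seats), 2)=39.67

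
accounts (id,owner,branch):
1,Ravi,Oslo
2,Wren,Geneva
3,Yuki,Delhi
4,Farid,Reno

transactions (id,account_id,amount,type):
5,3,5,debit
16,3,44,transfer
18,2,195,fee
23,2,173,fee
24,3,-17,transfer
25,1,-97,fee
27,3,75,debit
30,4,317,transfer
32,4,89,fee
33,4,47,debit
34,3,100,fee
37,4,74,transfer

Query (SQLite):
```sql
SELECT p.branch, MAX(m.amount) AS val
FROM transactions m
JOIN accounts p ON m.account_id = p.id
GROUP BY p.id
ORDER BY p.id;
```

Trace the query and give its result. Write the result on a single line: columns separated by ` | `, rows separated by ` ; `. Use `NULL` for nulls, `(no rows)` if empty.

Join each transactions row to its accounts via account_id.
Group joined rows by accounts.id; compute MAX(m.amount) per group.
  1: ids {25} → MAX(m.amount)=-97
  2: ids {18, 23} → MAX(m.amount)=195
  3: ids {5, 16, 24, 27, 34} → MAX(m.amount)=100
  4: ids {30, 32, 33, 37} → MAX(m.amount)=317

Oslo | -97 ; Geneva | 195 ; Delhi | 100 ; Reno | 317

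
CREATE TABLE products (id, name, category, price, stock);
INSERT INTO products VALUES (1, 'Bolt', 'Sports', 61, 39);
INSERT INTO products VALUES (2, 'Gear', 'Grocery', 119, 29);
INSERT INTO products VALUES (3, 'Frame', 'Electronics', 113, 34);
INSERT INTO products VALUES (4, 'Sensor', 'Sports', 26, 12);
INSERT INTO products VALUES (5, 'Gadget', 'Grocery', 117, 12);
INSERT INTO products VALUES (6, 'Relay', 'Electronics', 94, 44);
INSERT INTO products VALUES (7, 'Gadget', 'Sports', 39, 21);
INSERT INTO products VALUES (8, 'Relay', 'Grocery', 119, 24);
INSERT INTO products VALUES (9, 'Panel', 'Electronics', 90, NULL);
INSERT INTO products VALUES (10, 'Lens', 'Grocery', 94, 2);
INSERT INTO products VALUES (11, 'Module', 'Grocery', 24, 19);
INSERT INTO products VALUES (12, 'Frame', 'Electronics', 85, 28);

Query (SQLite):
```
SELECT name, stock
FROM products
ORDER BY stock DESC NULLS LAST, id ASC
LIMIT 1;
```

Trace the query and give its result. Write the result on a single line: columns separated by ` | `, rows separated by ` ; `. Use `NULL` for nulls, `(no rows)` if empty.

Relay | 44

Sort by stock desc, tiebreak id asc: (44, id=6), (39, id=1), (34, id=3), (29, id=2) …. Take first 1.
NULLS LAST: NULL stock rows go after all non-NULL rows (among themselves ordered by id asc).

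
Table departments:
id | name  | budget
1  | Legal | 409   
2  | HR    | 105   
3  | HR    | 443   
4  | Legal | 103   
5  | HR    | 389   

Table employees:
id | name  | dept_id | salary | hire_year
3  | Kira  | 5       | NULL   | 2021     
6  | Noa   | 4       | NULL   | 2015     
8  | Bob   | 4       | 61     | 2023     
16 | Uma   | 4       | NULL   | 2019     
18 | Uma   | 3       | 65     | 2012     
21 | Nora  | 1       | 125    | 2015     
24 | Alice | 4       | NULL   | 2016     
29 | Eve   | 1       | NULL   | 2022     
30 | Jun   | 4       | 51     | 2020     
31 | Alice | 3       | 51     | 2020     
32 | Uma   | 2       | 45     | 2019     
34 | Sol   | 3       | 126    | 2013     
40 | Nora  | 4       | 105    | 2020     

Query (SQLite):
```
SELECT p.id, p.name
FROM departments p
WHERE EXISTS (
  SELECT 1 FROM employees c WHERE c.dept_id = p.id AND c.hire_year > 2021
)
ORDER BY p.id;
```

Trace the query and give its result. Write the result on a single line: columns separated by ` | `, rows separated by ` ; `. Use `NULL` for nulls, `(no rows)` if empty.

1 | Legal ; 4 | Legal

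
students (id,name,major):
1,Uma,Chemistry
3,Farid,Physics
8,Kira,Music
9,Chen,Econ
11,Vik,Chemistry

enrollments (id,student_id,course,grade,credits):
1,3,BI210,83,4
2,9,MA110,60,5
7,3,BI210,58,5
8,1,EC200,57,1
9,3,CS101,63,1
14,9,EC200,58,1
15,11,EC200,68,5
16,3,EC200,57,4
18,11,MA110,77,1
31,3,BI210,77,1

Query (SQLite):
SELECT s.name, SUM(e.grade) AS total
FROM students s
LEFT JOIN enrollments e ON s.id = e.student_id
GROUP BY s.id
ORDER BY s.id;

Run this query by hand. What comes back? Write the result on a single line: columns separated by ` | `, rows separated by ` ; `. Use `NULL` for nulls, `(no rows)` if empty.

LEFT JOIN keeps every students row; unmatched ones get NULL for enrollments columns.
Group by students.id and compute SUM(e.grade). SUM over an all-NULL group is NULL.
  1: ids {8} → SUM(e.grade)=57
  3: ids {1, 7, 9, 16, 31} → SUM(e.grade)=338
  8: ids {—} → SUM(e.grade)=NULL
  9: ids {2, 14} → SUM(e.grade)=118
  11: ids {15, 18} → SUM(e.grade)=145

Uma | 57 ; Farid | 338 ; Kira | NULL ; Chen | 118 ; Vik | 145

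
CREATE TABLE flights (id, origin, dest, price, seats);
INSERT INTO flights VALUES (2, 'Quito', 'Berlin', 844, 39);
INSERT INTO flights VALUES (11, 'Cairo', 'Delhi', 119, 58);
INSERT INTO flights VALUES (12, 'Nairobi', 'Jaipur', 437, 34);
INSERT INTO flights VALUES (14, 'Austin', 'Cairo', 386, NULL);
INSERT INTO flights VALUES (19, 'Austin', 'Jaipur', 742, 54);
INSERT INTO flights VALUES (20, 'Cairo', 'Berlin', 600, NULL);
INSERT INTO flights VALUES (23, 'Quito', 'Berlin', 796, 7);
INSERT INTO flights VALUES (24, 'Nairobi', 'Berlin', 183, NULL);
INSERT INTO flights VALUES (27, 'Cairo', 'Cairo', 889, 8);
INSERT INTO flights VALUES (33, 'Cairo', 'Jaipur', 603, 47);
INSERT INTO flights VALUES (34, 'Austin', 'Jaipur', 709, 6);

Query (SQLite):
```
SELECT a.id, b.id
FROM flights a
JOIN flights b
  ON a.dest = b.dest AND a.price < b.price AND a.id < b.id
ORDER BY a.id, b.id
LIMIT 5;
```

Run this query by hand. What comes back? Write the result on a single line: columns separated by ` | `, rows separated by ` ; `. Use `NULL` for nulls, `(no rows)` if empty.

12 | 19 ; 12 | 33 ; 12 | 34 ; 14 | 27 ; 20 | 23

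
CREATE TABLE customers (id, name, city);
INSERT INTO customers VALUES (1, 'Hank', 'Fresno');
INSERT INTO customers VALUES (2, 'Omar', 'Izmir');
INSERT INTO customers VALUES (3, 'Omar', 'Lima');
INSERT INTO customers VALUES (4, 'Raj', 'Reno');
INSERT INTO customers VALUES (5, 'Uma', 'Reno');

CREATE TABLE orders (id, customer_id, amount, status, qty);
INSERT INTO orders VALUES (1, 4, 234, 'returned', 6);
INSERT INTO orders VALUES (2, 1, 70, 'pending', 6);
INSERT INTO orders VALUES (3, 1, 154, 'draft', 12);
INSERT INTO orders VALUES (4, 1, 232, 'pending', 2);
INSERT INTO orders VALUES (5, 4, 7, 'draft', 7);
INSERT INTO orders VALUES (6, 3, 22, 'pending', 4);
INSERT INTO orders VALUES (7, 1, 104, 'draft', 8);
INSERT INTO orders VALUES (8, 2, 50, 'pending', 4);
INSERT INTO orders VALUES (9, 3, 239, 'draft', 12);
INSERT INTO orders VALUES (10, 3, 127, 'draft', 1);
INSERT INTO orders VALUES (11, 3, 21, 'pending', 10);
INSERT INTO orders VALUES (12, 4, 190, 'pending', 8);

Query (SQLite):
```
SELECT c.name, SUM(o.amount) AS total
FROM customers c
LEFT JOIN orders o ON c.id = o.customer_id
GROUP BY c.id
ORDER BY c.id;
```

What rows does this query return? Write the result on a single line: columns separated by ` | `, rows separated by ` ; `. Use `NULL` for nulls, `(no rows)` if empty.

Hank | 560 ; Omar | 50 ; Omar | 409 ; Raj | 431 ; Uma | NULL

LEFT JOIN keeps every customers row; unmatched ones get NULL for orders columns.
Group by customers.id and compute SUM(o.amount). SUM over an all-NULL group is NULL.
  1: ids {2, 3, 4, 7} → SUM(o.amount)=560
  2: ids {8} → SUM(o.amount)=50
  3: ids {6, 9, 10, 11} → SUM(o.amount)=409
  4: ids {1, 5, 12} → SUM(o.amount)=431
  5: ids {—} → SUM(o.amount)=NULL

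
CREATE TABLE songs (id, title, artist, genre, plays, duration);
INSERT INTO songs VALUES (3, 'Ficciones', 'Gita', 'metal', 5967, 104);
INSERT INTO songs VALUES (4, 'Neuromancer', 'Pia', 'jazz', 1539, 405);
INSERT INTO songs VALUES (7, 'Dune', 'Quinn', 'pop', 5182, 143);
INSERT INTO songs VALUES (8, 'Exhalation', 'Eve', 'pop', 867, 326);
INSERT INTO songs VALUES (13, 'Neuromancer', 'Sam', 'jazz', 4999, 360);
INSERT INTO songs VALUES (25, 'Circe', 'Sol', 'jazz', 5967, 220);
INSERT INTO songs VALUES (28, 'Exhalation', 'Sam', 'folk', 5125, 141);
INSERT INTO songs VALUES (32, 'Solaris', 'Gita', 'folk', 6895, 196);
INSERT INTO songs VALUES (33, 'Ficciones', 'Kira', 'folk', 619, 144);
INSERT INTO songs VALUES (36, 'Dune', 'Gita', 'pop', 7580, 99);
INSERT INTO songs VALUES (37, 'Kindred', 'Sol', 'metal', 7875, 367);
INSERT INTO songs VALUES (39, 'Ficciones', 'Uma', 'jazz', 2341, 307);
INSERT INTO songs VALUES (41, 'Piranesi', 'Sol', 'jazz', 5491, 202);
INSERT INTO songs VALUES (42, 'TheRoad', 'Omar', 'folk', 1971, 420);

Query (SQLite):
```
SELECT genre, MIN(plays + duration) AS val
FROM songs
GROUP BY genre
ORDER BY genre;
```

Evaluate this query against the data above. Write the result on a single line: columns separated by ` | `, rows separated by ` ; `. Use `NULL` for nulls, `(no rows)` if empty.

folk | 763 ; jazz | 1944 ; metal | 6071 ; pop | 1193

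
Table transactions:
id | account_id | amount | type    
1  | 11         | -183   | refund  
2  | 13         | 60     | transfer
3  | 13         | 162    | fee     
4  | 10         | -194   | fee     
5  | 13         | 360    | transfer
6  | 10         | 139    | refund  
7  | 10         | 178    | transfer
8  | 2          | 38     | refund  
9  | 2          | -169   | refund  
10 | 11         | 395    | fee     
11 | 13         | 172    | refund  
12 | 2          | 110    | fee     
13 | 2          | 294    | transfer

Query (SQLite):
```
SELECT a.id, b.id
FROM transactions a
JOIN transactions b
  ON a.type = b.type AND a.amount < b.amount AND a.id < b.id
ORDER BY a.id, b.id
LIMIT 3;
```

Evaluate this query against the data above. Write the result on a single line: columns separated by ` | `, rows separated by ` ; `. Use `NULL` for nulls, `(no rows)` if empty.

1 | 6 ; 1 | 8 ; 1 | 9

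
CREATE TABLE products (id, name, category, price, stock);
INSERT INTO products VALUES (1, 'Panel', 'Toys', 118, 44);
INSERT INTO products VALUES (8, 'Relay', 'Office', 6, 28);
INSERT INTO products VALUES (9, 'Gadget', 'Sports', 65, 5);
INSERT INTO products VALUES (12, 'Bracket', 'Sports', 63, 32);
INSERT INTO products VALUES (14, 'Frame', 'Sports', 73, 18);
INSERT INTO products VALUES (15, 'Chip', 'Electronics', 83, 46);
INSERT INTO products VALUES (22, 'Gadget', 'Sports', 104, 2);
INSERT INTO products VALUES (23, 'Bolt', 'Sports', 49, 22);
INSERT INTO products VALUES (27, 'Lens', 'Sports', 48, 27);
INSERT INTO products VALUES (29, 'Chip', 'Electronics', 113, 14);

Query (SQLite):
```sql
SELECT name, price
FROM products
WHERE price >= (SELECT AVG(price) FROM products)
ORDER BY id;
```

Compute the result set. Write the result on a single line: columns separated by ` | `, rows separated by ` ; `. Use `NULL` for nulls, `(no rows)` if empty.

Panel | 118 ; Frame | 73 ; Chip | 83 ; Gadget | 104 ; Chip | 113

Scalar subquery: AVG(price) over all products rows = 72.2.
Keep rows where price >= that value.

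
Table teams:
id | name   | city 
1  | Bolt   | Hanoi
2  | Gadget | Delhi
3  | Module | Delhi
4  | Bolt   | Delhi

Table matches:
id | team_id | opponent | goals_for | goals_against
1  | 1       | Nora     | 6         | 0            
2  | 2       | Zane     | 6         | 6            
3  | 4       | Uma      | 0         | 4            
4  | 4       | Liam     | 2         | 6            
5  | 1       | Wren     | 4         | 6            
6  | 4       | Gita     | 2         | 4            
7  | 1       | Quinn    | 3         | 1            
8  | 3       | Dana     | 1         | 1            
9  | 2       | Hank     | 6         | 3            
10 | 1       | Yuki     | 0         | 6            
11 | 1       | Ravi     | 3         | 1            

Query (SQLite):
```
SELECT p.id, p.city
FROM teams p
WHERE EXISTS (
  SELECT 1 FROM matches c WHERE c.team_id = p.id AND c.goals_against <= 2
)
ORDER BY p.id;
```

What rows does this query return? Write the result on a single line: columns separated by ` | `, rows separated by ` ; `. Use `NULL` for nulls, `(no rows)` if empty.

1 | Hanoi ; 3 | Delhi

For each teams row, check whether any matches with matching team_id has goals_against <= 2.
Keep rows where that is true.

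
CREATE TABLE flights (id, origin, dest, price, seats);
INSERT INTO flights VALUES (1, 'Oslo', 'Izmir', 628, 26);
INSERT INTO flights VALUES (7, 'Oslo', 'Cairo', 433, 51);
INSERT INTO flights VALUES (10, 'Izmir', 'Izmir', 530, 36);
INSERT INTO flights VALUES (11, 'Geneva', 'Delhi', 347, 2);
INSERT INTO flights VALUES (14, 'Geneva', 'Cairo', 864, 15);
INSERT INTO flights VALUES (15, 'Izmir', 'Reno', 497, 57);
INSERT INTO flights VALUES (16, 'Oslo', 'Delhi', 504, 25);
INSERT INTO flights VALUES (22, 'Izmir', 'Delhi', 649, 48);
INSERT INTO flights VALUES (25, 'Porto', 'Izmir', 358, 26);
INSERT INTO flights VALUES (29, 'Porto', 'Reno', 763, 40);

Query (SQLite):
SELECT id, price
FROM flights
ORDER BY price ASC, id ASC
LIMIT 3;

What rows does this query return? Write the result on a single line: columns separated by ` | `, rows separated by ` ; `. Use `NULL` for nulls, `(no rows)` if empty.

11 | 347 ; 25 | 358 ; 7 | 433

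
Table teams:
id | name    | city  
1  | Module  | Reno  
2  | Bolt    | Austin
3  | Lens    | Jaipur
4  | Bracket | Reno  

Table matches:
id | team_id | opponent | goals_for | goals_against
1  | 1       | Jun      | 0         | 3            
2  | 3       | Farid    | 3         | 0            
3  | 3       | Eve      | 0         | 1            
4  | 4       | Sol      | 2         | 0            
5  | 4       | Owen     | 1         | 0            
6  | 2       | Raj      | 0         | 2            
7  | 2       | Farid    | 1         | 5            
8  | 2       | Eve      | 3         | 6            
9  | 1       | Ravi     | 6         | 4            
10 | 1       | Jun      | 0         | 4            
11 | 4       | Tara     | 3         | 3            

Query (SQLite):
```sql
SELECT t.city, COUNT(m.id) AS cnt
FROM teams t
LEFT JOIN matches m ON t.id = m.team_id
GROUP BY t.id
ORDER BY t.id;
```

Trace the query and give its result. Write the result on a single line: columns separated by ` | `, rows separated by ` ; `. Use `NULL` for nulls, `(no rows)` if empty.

LEFT JOIN keeps every teams row; unmatched ones get NULL for matches columns.
Group by teams.id and compute COUNT(m.id). COUNT(col) of an all-NULL group is 0.
  1: ids {1, 9, 10} → COUNT(m.id)=3
  2: ids {6, 7, 8} → COUNT(m.id)=3
  3: ids {2, 3} → COUNT(m.id)=2
  4: ids {4, 5, 11} → COUNT(m.id)=3

Reno | 3 ; Austin | 3 ; Jaipur | 2 ; Reno | 3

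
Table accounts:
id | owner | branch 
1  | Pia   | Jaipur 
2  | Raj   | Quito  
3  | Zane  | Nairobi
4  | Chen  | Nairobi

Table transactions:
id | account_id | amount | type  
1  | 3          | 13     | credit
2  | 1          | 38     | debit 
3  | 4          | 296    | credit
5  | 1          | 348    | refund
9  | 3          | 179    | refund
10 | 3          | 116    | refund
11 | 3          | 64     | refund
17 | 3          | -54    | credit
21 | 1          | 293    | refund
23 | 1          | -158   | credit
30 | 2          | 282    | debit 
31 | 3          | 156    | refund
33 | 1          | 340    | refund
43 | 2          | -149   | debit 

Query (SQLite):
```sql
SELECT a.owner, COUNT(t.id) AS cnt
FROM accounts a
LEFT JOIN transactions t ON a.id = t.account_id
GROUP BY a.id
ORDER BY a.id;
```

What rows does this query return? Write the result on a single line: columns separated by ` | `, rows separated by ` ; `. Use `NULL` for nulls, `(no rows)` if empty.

Pia | 5 ; Raj | 2 ; Zane | 6 ; Chen | 1

LEFT JOIN keeps every accounts row; unmatched ones get NULL for transactions columns.
Group by accounts.id and compute COUNT(t.id). COUNT(col) of an all-NULL group is 0.
  1: ids {2, 5, 21, 23, 33} → COUNT(t.id)=5
  2: ids {30, 43} → COUNT(t.id)=2
  3: ids {1, 9, 10, 11, 17, 31} → COUNT(t.id)=6
  4: ids {3} → COUNT(t.id)=1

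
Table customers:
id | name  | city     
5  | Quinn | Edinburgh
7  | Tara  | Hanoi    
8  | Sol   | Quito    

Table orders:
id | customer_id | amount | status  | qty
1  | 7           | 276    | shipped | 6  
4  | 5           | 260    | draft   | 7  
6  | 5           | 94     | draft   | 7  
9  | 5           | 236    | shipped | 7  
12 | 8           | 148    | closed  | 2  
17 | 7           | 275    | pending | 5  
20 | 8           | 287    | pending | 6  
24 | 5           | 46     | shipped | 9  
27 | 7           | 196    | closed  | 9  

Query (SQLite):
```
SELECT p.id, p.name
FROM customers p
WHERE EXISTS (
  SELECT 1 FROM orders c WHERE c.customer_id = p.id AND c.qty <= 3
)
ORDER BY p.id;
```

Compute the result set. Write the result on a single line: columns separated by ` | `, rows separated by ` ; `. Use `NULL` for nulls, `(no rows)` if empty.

8 | Sol

For each customers row, check whether any orders with matching customer_id has qty <= 3.
Keep rows where that is true.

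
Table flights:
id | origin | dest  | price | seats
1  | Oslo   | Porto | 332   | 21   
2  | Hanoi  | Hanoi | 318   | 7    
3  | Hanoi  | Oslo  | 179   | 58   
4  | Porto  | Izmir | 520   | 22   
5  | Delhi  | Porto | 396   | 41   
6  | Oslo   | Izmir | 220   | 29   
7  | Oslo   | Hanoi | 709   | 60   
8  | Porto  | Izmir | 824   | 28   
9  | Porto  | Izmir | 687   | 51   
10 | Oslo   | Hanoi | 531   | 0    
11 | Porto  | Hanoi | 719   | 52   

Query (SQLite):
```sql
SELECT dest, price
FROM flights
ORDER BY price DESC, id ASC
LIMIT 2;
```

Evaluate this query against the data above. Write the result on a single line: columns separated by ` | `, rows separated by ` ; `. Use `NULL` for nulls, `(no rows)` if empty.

Izmir | 824 ; Hanoi | 719

Sort by price desc, tiebreak id asc: (824, id=8), (719, id=11), (709, id=7), (687, id=9), (531, id=10) …. Take first 2.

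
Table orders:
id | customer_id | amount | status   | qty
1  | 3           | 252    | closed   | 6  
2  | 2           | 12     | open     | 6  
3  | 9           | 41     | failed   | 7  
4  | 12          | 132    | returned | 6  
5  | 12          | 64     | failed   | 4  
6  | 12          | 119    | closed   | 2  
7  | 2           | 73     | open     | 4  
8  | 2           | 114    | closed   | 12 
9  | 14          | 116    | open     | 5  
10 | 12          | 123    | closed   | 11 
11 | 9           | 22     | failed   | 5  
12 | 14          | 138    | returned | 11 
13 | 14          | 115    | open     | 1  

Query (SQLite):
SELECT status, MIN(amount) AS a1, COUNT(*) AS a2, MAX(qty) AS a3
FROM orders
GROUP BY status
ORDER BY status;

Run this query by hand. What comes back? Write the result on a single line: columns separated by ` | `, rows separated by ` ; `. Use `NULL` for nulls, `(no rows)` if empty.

closed | 114 | 4 | 12 ; failed | 22 | 3 | 7 ; open | 12 | 4 | 6 ; returned | 132 | 2 | 11

Group orders by status.
Per group compute: MIN(amount), COUNT(*), MAX(qty).
  closed: ids {1, 6, 8, 10} → MIN(amount)=114, COUNT(*)=4, MAX(qty)=12
  failed: ids {3, 5, 11} → MIN(amount)=22, COUNT(*)=3, MAX(qty)=7
  open: ids {2, 7, 9, 13} → MIN(amount)=12, COUNT(*)=4, MAX(qty)=6
  returned: ids {4, 12} → MIN(amount)=132, COUNT(*)=2, MAX(qty)=11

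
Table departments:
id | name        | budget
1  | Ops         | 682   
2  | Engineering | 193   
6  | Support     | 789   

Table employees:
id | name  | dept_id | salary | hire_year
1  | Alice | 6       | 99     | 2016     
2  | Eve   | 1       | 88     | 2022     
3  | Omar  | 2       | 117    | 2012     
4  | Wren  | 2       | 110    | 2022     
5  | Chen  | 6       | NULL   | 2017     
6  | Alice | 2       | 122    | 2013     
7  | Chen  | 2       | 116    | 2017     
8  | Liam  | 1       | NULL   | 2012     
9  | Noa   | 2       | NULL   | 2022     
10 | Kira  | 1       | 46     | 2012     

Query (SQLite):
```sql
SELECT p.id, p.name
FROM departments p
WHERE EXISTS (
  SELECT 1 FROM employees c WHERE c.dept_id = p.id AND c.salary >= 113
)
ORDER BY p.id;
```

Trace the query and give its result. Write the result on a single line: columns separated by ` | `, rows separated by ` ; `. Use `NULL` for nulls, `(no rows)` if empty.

For each departments row, check whether any employees with matching dept_id has salary >= 113.
Keep rows where that is true.

2 | Engineering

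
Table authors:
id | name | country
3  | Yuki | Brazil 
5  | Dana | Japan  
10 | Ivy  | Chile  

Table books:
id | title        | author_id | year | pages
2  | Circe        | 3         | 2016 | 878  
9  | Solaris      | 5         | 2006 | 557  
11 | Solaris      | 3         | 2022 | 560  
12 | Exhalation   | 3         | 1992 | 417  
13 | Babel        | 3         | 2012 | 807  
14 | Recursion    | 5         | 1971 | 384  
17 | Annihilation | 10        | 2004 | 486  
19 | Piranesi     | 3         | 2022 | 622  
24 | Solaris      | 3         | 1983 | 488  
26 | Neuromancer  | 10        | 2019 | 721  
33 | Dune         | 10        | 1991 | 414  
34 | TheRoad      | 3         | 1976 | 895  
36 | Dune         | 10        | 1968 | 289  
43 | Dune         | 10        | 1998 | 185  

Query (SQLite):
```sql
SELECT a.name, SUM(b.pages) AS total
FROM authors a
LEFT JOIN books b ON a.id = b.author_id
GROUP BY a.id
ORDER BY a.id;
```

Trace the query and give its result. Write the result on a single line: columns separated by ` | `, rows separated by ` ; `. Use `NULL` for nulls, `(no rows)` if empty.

Yuki | 4667 ; Dana | 941 ; Ivy | 2095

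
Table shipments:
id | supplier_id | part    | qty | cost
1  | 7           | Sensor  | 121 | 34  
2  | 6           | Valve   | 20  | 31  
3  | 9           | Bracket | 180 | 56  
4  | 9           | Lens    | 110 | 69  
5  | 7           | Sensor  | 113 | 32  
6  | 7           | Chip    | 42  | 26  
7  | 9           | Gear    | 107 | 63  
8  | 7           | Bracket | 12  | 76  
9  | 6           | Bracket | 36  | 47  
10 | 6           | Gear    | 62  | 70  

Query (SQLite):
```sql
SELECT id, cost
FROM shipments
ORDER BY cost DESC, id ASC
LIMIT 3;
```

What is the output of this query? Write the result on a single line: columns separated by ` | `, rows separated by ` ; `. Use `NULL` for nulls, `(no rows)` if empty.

8 | 76 ; 10 | 70 ; 4 | 69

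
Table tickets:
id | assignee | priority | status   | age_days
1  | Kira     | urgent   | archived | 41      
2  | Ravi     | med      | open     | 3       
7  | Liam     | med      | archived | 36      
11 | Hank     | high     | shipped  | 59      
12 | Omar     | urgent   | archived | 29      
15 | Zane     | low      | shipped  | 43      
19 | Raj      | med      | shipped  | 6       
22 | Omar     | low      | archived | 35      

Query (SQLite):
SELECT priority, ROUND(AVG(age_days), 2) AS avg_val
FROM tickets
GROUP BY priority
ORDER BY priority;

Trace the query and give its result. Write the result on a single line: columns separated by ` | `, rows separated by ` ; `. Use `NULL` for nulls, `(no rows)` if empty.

high | 59 ; low | 39 ; med | 15 ; urgent | 35

Partition tickets by priority; compute ROUND(AVG(age_days), 2) within each group.
  high: ids {11} → ROUND(AVG(age_days), 2)=59
  low: ids {15, 22} → ROUND(AVG(age_days), 2)=39
  med: ids {2, 7, 19} → ROUND(AVG(age_days), 2)=15
  urgent: ids {1, 12} → ROUND(AVG(age_days), 2)=35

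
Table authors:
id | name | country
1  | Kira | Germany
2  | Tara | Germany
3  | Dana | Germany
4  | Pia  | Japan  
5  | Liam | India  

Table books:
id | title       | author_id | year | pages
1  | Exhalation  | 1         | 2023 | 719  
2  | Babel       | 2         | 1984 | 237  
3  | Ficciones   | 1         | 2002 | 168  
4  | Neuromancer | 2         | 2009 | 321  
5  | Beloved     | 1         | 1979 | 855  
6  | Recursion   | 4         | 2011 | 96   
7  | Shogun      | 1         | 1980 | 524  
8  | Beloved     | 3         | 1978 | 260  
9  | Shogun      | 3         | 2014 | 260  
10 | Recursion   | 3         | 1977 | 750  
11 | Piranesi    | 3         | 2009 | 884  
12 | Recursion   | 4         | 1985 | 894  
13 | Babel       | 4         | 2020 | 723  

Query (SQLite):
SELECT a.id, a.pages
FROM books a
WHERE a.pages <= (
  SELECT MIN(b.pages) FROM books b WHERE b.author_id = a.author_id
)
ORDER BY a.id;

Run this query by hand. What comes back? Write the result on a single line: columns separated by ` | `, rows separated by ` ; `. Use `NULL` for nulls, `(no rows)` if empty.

2 | 237 ; 3 | 168 ; 6 | 96 ; 8 | 260 ; 9 | 260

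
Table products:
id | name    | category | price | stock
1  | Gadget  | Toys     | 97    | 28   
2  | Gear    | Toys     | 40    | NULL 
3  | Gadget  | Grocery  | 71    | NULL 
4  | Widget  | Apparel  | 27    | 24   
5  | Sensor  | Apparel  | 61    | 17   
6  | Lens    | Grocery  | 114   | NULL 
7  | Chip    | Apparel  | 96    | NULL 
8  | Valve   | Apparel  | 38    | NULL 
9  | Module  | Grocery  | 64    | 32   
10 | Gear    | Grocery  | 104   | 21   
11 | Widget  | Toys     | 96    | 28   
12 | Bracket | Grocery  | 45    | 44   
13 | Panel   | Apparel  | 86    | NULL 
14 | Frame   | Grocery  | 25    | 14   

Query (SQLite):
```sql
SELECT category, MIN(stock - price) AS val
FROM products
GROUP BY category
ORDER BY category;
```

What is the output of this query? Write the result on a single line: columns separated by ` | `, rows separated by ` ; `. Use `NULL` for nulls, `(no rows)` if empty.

Apparel | -44 ; Grocery | -83 ; Toys | -69

For each row compute stock - price.
Group by category; take MIN of the expression per group.
  Apparel: ids {4, 5, 7, 8, 13} → MIN(stock - price)=-44
  Grocery: ids {3, 6, 9, 10, 12, 14} → MIN(stock - price)=-83
  Toys: ids {1, 2, 11} → MIN(stock - price)=-69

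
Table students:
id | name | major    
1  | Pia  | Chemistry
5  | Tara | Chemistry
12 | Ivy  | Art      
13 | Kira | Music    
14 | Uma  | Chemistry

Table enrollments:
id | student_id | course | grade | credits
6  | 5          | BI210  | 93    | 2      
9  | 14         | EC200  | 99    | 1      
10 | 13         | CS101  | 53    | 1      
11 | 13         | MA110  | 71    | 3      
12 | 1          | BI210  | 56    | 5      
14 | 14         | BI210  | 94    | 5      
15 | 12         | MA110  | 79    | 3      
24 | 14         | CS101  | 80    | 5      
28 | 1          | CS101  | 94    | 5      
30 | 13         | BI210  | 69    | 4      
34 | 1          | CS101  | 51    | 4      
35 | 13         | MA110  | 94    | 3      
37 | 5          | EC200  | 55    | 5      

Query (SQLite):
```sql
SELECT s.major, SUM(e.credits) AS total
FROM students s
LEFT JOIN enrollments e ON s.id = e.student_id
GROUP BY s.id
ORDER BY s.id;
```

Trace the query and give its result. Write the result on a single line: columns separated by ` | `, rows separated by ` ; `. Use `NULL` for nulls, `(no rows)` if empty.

Chemistry | 14 ; Chemistry | 7 ; Art | 3 ; Music | 11 ; Chemistry | 11

LEFT JOIN keeps every students row; unmatched ones get NULL for enrollments columns.
Group by students.id and compute SUM(e.credits). SUM over an all-NULL group is NULL.
  1: ids {12, 28, 34} → SUM(e.credits)=14
  5: ids {6, 37} → SUM(e.credits)=7
  12: ids {15} → SUM(e.credits)=3
  13: ids {10, 11, 30, 35} → SUM(e.credits)=11
  14: ids {9, 14, 24} → SUM(e.credits)=11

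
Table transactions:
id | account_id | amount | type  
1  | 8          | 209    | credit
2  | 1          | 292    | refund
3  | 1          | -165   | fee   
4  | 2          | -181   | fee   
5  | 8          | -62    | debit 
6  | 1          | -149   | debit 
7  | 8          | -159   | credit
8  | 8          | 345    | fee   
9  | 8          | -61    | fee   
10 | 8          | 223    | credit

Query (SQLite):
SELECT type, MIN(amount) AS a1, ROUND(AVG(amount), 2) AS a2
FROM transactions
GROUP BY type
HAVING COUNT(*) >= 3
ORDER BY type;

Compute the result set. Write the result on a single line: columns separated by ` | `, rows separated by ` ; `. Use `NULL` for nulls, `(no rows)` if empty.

Group transactions by type.
Per group compute: MIN(amount), ROUND(AVG(amount), 2).
HAVING: drop groups with fewer than 3 rows.
  credit: ids {1, 7, 10} → MIN(amount)=-159, ROUND(AVG(amount), 2)=91
  debit: ids {5, 6} → MIN(amount)=-149, ROUND(AVG(amount), 2)=-105.5
  fee: ids {3, 4, 8, 9} → MIN(amount)=-181, ROUND(AVG(amount), 2)=-15.5
  refund: ids {2} → MIN(amount)=292, ROUND(AVG(amount), 2)=292

credit | -159 | 91 ; fee | -181 | -15.5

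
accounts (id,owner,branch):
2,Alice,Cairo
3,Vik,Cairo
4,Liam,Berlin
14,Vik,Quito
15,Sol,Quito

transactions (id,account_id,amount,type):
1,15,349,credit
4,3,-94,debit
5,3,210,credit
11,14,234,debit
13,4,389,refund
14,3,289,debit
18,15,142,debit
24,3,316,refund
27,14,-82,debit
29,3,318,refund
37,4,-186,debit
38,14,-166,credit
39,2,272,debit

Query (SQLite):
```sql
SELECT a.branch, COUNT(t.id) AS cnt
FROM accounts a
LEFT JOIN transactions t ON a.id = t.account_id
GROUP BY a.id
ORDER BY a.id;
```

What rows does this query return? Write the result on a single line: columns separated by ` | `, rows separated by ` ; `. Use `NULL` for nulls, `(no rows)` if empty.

Cairo | 1 ; Cairo | 5 ; Berlin | 2 ; Quito | 3 ; Quito | 2

LEFT JOIN keeps every accounts row; unmatched ones get NULL for transactions columns.
Group by accounts.id and compute COUNT(t.id). COUNT(col) of an all-NULL group is 0.
  2: ids {39} → COUNT(t.id)=1
  3: ids {4, 5, 14, 24, 29} → COUNT(t.id)=5
  4: ids {13, 37} → COUNT(t.id)=2
  14: ids {11, 27, 38} → COUNT(t.id)=3
  15: ids {1, 18} → COUNT(t.id)=2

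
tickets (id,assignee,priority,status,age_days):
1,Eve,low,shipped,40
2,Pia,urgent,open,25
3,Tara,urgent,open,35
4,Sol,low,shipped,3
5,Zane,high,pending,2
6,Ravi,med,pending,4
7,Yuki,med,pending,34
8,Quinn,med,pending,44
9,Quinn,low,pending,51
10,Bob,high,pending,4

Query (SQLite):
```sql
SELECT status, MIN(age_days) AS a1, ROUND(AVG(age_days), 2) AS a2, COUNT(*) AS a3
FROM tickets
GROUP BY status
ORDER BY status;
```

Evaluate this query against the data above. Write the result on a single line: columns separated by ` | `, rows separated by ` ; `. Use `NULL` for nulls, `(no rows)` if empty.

Group tickets by status.
Per group compute: MIN(age_days), ROUND(AVG(age_days), 2), COUNT(*).
  open: ids {2, 3} → MIN(age_days)=25, ROUND(AVG(age_days), 2)=30, COUNT(*)=2
  pending: ids {5, 6, 7, 8, 9, 10} → MIN(age_days)=2, ROUND(AVG(age_days), 2)=23.17, COUNT(*)=6
  shipped: ids {1, 4} → MIN(age_days)=3, ROUND(AVG(age_days), 2)=21.5, COUNT(*)=2

open | 25 | 30 | 2 ; pending | 2 | 23.17 | 6 ; shipped | 3 | 21.5 | 2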